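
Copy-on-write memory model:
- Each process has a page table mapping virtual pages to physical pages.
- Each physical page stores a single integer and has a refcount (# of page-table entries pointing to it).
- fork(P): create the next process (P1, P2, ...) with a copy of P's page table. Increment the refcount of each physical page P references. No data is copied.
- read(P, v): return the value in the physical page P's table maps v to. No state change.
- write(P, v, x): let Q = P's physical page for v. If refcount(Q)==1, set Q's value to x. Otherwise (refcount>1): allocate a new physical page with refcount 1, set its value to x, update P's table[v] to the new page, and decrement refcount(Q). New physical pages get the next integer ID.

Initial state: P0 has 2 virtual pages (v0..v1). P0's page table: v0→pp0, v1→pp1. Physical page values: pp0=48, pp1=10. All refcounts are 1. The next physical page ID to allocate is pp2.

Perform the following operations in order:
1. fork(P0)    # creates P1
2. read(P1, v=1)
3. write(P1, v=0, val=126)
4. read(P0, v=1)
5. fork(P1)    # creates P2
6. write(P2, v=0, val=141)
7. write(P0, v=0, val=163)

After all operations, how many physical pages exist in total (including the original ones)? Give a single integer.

Op 1: fork(P0) -> P1. 2 ppages; refcounts: pp0:2 pp1:2
Op 2: read(P1, v1) -> 10. No state change.
Op 3: write(P1, v0, 126). refcount(pp0)=2>1 -> COPY to pp2. 3 ppages; refcounts: pp0:1 pp1:2 pp2:1
Op 4: read(P0, v1) -> 10. No state change.
Op 5: fork(P1) -> P2. 3 ppages; refcounts: pp0:1 pp1:3 pp2:2
Op 6: write(P2, v0, 141). refcount(pp2)=2>1 -> COPY to pp3. 4 ppages; refcounts: pp0:1 pp1:3 pp2:1 pp3:1
Op 7: write(P0, v0, 163). refcount(pp0)=1 -> write in place. 4 ppages; refcounts: pp0:1 pp1:3 pp2:1 pp3:1

Answer: 4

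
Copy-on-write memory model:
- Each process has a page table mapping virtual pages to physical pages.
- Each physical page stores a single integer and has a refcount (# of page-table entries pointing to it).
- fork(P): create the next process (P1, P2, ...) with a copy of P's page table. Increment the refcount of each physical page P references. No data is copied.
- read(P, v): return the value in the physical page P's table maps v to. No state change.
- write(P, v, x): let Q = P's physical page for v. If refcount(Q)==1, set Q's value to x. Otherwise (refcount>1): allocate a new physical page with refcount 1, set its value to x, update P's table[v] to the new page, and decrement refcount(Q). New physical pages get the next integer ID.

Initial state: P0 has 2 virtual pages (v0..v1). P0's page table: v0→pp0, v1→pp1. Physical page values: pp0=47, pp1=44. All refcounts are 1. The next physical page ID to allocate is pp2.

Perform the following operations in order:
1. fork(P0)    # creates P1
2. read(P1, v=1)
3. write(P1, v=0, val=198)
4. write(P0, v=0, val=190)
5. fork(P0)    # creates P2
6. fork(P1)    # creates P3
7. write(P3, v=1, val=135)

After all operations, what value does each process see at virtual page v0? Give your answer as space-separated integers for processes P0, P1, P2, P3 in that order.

Op 1: fork(P0) -> P1. 2 ppages; refcounts: pp0:2 pp1:2
Op 2: read(P1, v1) -> 44. No state change.
Op 3: write(P1, v0, 198). refcount(pp0)=2>1 -> COPY to pp2. 3 ppages; refcounts: pp0:1 pp1:2 pp2:1
Op 4: write(P0, v0, 190). refcount(pp0)=1 -> write in place. 3 ppages; refcounts: pp0:1 pp1:2 pp2:1
Op 5: fork(P0) -> P2. 3 ppages; refcounts: pp0:2 pp1:3 pp2:1
Op 6: fork(P1) -> P3. 3 ppages; refcounts: pp0:2 pp1:4 pp2:2
Op 7: write(P3, v1, 135). refcount(pp1)=4>1 -> COPY to pp3. 4 ppages; refcounts: pp0:2 pp1:3 pp2:2 pp3:1
P0: v0 -> pp0 = 190
P1: v0 -> pp2 = 198
P2: v0 -> pp0 = 190
P3: v0 -> pp2 = 198

Answer: 190 198 190 198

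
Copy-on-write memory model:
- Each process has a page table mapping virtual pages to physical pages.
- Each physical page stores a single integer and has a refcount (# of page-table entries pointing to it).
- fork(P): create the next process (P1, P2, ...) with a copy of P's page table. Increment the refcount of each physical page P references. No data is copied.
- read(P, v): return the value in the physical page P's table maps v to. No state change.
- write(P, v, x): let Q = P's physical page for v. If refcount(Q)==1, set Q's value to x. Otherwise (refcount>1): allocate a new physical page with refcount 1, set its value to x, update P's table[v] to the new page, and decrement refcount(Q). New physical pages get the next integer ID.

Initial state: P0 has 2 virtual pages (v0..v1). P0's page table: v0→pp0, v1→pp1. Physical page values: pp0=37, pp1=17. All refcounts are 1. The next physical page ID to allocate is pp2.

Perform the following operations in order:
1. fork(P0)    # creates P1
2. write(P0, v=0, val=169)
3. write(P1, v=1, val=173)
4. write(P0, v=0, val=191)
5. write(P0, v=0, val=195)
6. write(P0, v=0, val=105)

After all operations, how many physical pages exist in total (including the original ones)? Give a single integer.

Answer: 4

Derivation:
Op 1: fork(P0) -> P1. 2 ppages; refcounts: pp0:2 pp1:2
Op 2: write(P0, v0, 169). refcount(pp0)=2>1 -> COPY to pp2. 3 ppages; refcounts: pp0:1 pp1:2 pp2:1
Op 3: write(P1, v1, 173). refcount(pp1)=2>1 -> COPY to pp3. 4 ppages; refcounts: pp0:1 pp1:1 pp2:1 pp3:1
Op 4: write(P0, v0, 191). refcount(pp2)=1 -> write in place. 4 ppages; refcounts: pp0:1 pp1:1 pp2:1 pp3:1
Op 5: write(P0, v0, 195). refcount(pp2)=1 -> write in place. 4 ppages; refcounts: pp0:1 pp1:1 pp2:1 pp3:1
Op 6: write(P0, v0, 105). refcount(pp2)=1 -> write in place. 4 ppages; refcounts: pp0:1 pp1:1 pp2:1 pp3:1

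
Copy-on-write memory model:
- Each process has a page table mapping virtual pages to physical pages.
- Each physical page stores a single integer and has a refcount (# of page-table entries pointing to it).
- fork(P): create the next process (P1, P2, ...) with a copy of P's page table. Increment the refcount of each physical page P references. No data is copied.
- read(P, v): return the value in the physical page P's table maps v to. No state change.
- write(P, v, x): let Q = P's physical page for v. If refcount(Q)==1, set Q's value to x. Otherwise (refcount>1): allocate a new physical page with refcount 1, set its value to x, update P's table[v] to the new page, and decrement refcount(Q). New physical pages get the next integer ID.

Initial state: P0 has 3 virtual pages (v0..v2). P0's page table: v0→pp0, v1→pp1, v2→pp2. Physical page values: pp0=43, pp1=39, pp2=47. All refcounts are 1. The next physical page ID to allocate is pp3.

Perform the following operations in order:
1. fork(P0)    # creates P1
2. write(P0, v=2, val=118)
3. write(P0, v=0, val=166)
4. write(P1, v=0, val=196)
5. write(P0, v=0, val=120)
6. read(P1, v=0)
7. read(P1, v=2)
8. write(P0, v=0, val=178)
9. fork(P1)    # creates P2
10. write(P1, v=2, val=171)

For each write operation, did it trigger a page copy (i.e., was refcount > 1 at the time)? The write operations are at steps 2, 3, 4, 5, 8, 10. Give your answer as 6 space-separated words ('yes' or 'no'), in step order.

Op 1: fork(P0) -> P1. 3 ppages; refcounts: pp0:2 pp1:2 pp2:2
Op 2: write(P0, v2, 118). refcount(pp2)=2>1 -> COPY to pp3. 4 ppages; refcounts: pp0:2 pp1:2 pp2:1 pp3:1
Op 3: write(P0, v0, 166). refcount(pp0)=2>1 -> COPY to pp4. 5 ppages; refcounts: pp0:1 pp1:2 pp2:1 pp3:1 pp4:1
Op 4: write(P1, v0, 196). refcount(pp0)=1 -> write in place. 5 ppages; refcounts: pp0:1 pp1:2 pp2:1 pp3:1 pp4:1
Op 5: write(P0, v0, 120). refcount(pp4)=1 -> write in place. 5 ppages; refcounts: pp0:1 pp1:2 pp2:1 pp3:1 pp4:1
Op 6: read(P1, v0) -> 196. No state change.
Op 7: read(P1, v2) -> 47. No state change.
Op 8: write(P0, v0, 178). refcount(pp4)=1 -> write in place. 5 ppages; refcounts: pp0:1 pp1:2 pp2:1 pp3:1 pp4:1
Op 9: fork(P1) -> P2. 5 ppages; refcounts: pp0:2 pp1:3 pp2:2 pp3:1 pp4:1
Op 10: write(P1, v2, 171). refcount(pp2)=2>1 -> COPY to pp5. 6 ppages; refcounts: pp0:2 pp1:3 pp2:1 pp3:1 pp4:1 pp5:1

yes yes no no no yes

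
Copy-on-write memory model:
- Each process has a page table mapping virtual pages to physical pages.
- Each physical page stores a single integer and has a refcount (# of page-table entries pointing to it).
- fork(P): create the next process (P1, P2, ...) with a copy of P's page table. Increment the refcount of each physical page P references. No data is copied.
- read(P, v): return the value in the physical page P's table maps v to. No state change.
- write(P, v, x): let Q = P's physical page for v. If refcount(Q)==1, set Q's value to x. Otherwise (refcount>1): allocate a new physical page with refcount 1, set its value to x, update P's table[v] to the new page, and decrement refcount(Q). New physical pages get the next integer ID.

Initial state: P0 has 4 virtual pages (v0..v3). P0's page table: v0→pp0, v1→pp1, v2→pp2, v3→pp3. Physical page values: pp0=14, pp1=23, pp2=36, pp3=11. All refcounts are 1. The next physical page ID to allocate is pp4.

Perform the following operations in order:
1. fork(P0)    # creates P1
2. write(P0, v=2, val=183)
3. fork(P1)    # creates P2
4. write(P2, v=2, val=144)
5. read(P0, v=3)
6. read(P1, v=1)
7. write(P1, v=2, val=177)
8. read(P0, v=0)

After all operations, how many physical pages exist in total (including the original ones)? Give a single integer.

Op 1: fork(P0) -> P1. 4 ppages; refcounts: pp0:2 pp1:2 pp2:2 pp3:2
Op 2: write(P0, v2, 183). refcount(pp2)=2>1 -> COPY to pp4. 5 ppages; refcounts: pp0:2 pp1:2 pp2:1 pp3:2 pp4:1
Op 3: fork(P1) -> P2. 5 ppages; refcounts: pp0:3 pp1:3 pp2:2 pp3:3 pp4:1
Op 4: write(P2, v2, 144). refcount(pp2)=2>1 -> COPY to pp5. 6 ppages; refcounts: pp0:3 pp1:3 pp2:1 pp3:3 pp4:1 pp5:1
Op 5: read(P0, v3) -> 11. No state change.
Op 6: read(P1, v1) -> 23. No state change.
Op 7: write(P1, v2, 177). refcount(pp2)=1 -> write in place. 6 ppages; refcounts: pp0:3 pp1:3 pp2:1 pp3:3 pp4:1 pp5:1
Op 8: read(P0, v0) -> 14. No state change.

Answer: 6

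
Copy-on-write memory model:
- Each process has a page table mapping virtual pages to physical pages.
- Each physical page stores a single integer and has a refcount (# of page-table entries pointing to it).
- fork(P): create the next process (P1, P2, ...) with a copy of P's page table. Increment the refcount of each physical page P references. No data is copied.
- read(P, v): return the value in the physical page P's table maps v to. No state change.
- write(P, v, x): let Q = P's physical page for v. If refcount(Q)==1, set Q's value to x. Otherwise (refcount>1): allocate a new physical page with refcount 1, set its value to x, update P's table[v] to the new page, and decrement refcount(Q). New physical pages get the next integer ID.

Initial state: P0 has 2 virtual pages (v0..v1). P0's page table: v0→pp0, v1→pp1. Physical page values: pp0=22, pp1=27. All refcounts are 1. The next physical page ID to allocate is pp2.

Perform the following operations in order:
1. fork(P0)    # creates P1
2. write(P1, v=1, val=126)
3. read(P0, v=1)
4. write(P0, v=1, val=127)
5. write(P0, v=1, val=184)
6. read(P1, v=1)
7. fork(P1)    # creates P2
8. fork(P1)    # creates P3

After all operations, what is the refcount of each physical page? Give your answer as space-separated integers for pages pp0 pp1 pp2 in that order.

Answer: 4 1 3

Derivation:
Op 1: fork(P0) -> P1. 2 ppages; refcounts: pp0:2 pp1:2
Op 2: write(P1, v1, 126). refcount(pp1)=2>1 -> COPY to pp2. 3 ppages; refcounts: pp0:2 pp1:1 pp2:1
Op 3: read(P0, v1) -> 27. No state change.
Op 4: write(P0, v1, 127). refcount(pp1)=1 -> write in place. 3 ppages; refcounts: pp0:2 pp1:1 pp2:1
Op 5: write(P0, v1, 184). refcount(pp1)=1 -> write in place. 3 ppages; refcounts: pp0:2 pp1:1 pp2:1
Op 6: read(P1, v1) -> 126. No state change.
Op 7: fork(P1) -> P2. 3 ppages; refcounts: pp0:3 pp1:1 pp2:2
Op 8: fork(P1) -> P3. 3 ppages; refcounts: pp0:4 pp1:1 pp2:3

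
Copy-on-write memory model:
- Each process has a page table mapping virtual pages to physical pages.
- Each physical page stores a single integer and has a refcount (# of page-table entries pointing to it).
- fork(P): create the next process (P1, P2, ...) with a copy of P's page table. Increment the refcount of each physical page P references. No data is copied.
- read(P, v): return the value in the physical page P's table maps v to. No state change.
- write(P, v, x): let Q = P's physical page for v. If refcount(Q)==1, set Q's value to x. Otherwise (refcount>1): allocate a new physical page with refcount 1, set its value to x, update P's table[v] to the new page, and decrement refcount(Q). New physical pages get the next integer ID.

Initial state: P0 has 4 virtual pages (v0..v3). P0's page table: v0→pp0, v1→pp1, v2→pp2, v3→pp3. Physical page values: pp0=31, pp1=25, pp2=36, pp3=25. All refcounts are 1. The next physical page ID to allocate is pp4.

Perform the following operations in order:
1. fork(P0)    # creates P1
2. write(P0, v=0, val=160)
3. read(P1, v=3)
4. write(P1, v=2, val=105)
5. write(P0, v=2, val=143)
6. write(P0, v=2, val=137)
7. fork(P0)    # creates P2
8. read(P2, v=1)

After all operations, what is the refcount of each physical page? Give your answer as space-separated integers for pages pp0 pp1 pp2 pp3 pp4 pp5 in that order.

Op 1: fork(P0) -> P1. 4 ppages; refcounts: pp0:2 pp1:2 pp2:2 pp3:2
Op 2: write(P0, v0, 160). refcount(pp0)=2>1 -> COPY to pp4. 5 ppages; refcounts: pp0:1 pp1:2 pp2:2 pp3:2 pp4:1
Op 3: read(P1, v3) -> 25. No state change.
Op 4: write(P1, v2, 105). refcount(pp2)=2>1 -> COPY to pp5. 6 ppages; refcounts: pp0:1 pp1:2 pp2:1 pp3:2 pp4:1 pp5:1
Op 5: write(P0, v2, 143). refcount(pp2)=1 -> write in place. 6 ppages; refcounts: pp0:1 pp1:2 pp2:1 pp3:2 pp4:1 pp5:1
Op 6: write(P0, v2, 137). refcount(pp2)=1 -> write in place. 6 ppages; refcounts: pp0:1 pp1:2 pp2:1 pp3:2 pp4:1 pp5:1
Op 7: fork(P0) -> P2. 6 ppages; refcounts: pp0:1 pp1:3 pp2:2 pp3:3 pp4:2 pp5:1
Op 8: read(P2, v1) -> 25. No state change.

Answer: 1 3 2 3 2 1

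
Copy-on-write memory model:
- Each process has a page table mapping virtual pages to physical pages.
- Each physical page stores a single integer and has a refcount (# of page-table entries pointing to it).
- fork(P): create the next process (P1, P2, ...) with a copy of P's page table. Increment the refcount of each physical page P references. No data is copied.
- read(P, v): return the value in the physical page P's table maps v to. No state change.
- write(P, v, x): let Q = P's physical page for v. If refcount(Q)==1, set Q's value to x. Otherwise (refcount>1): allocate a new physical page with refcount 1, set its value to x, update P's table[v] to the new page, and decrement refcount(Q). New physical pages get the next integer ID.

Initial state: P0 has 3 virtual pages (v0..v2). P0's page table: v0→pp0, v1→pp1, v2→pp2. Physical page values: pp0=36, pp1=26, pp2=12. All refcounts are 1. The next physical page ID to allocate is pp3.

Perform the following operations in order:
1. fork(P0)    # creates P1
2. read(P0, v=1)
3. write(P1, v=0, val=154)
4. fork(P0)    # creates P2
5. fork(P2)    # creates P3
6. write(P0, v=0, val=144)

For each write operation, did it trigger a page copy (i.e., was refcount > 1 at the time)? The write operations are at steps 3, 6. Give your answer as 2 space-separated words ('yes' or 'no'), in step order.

Op 1: fork(P0) -> P1. 3 ppages; refcounts: pp0:2 pp1:2 pp2:2
Op 2: read(P0, v1) -> 26. No state change.
Op 3: write(P1, v0, 154). refcount(pp0)=2>1 -> COPY to pp3. 4 ppages; refcounts: pp0:1 pp1:2 pp2:2 pp3:1
Op 4: fork(P0) -> P2. 4 ppages; refcounts: pp0:2 pp1:3 pp2:3 pp3:1
Op 5: fork(P2) -> P3. 4 ppages; refcounts: pp0:3 pp1:4 pp2:4 pp3:1
Op 6: write(P0, v0, 144). refcount(pp0)=3>1 -> COPY to pp4. 5 ppages; refcounts: pp0:2 pp1:4 pp2:4 pp3:1 pp4:1

yes yes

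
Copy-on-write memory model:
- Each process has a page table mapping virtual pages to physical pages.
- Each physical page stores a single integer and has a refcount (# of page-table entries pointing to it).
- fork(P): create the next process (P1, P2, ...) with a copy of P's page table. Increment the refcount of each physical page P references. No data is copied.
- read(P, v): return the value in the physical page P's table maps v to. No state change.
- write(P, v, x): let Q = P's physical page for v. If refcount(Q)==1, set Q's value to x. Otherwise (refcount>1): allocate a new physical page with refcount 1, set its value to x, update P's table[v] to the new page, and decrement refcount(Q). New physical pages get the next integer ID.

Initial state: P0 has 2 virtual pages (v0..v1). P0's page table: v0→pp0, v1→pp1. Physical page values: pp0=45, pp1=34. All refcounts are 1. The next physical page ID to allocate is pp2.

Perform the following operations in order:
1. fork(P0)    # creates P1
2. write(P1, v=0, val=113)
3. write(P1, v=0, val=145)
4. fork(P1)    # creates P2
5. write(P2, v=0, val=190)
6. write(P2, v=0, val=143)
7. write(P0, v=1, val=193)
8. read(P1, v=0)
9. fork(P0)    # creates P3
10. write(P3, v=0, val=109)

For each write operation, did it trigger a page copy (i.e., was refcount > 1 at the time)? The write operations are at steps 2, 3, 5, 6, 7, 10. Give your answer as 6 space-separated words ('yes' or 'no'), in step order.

Op 1: fork(P0) -> P1. 2 ppages; refcounts: pp0:2 pp1:2
Op 2: write(P1, v0, 113). refcount(pp0)=2>1 -> COPY to pp2. 3 ppages; refcounts: pp0:1 pp1:2 pp2:1
Op 3: write(P1, v0, 145). refcount(pp2)=1 -> write in place. 3 ppages; refcounts: pp0:1 pp1:2 pp2:1
Op 4: fork(P1) -> P2. 3 ppages; refcounts: pp0:1 pp1:3 pp2:2
Op 5: write(P2, v0, 190). refcount(pp2)=2>1 -> COPY to pp3. 4 ppages; refcounts: pp0:1 pp1:3 pp2:1 pp3:1
Op 6: write(P2, v0, 143). refcount(pp3)=1 -> write in place. 4 ppages; refcounts: pp0:1 pp1:3 pp2:1 pp3:1
Op 7: write(P0, v1, 193). refcount(pp1)=3>1 -> COPY to pp4. 5 ppages; refcounts: pp0:1 pp1:2 pp2:1 pp3:1 pp4:1
Op 8: read(P1, v0) -> 145. No state change.
Op 9: fork(P0) -> P3. 5 ppages; refcounts: pp0:2 pp1:2 pp2:1 pp3:1 pp4:2
Op 10: write(P3, v0, 109). refcount(pp0)=2>1 -> COPY to pp5. 6 ppages; refcounts: pp0:1 pp1:2 pp2:1 pp3:1 pp4:2 pp5:1

yes no yes no yes yes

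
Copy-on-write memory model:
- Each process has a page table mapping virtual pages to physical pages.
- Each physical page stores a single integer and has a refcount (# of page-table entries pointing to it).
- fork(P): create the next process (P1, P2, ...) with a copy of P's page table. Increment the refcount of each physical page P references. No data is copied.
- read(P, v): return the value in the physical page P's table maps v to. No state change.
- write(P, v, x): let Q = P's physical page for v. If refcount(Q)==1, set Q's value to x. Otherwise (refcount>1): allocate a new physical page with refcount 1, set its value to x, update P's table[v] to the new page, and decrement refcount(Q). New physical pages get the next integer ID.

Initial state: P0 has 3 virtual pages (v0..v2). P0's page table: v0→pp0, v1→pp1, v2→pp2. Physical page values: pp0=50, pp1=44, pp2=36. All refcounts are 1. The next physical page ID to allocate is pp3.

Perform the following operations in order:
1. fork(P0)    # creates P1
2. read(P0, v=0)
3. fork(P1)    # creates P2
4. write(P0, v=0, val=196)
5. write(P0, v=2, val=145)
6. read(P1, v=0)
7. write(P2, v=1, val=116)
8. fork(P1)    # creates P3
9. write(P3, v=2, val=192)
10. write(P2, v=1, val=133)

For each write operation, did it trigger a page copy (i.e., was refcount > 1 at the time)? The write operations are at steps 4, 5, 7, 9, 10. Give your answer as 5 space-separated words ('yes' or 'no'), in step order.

Op 1: fork(P0) -> P1. 3 ppages; refcounts: pp0:2 pp1:2 pp2:2
Op 2: read(P0, v0) -> 50. No state change.
Op 3: fork(P1) -> P2. 3 ppages; refcounts: pp0:3 pp1:3 pp2:3
Op 4: write(P0, v0, 196). refcount(pp0)=3>1 -> COPY to pp3. 4 ppages; refcounts: pp0:2 pp1:3 pp2:3 pp3:1
Op 5: write(P0, v2, 145). refcount(pp2)=3>1 -> COPY to pp4. 5 ppages; refcounts: pp0:2 pp1:3 pp2:2 pp3:1 pp4:1
Op 6: read(P1, v0) -> 50. No state change.
Op 7: write(P2, v1, 116). refcount(pp1)=3>1 -> COPY to pp5. 6 ppages; refcounts: pp0:2 pp1:2 pp2:2 pp3:1 pp4:1 pp5:1
Op 8: fork(P1) -> P3. 6 ppages; refcounts: pp0:3 pp1:3 pp2:3 pp3:1 pp4:1 pp5:1
Op 9: write(P3, v2, 192). refcount(pp2)=3>1 -> COPY to pp6. 7 ppages; refcounts: pp0:3 pp1:3 pp2:2 pp3:1 pp4:1 pp5:1 pp6:1
Op 10: write(P2, v1, 133). refcount(pp5)=1 -> write in place. 7 ppages; refcounts: pp0:3 pp1:3 pp2:2 pp3:1 pp4:1 pp5:1 pp6:1

yes yes yes yes no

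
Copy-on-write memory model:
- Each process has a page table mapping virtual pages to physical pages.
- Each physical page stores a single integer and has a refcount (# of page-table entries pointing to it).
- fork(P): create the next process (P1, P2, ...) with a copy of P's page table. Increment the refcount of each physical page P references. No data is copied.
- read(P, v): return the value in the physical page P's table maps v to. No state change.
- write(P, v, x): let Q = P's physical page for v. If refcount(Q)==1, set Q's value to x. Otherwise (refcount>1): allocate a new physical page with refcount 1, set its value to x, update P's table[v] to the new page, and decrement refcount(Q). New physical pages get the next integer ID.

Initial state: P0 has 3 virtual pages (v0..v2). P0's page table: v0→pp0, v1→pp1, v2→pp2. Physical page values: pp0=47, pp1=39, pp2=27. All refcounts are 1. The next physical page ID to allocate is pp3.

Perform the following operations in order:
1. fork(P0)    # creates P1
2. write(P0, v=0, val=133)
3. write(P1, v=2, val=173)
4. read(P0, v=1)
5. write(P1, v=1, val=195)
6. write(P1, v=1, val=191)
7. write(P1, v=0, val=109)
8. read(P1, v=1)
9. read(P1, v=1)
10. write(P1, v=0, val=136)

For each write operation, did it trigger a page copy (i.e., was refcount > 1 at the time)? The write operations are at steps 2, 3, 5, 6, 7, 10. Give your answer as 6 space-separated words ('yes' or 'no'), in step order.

Op 1: fork(P0) -> P1. 3 ppages; refcounts: pp0:2 pp1:2 pp2:2
Op 2: write(P0, v0, 133). refcount(pp0)=2>1 -> COPY to pp3. 4 ppages; refcounts: pp0:1 pp1:2 pp2:2 pp3:1
Op 3: write(P1, v2, 173). refcount(pp2)=2>1 -> COPY to pp4. 5 ppages; refcounts: pp0:1 pp1:2 pp2:1 pp3:1 pp4:1
Op 4: read(P0, v1) -> 39. No state change.
Op 5: write(P1, v1, 195). refcount(pp1)=2>1 -> COPY to pp5. 6 ppages; refcounts: pp0:1 pp1:1 pp2:1 pp3:1 pp4:1 pp5:1
Op 6: write(P1, v1, 191). refcount(pp5)=1 -> write in place. 6 ppages; refcounts: pp0:1 pp1:1 pp2:1 pp3:1 pp4:1 pp5:1
Op 7: write(P1, v0, 109). refcount(pp0)=1 -> write in place. 6 ppages; refcounts: pp0:1 pp1:1 pp2:1 pp3:1 pp4:1 pp5:1
Op 8: read(P1, v1) -> 191. No state change.
Op 9: read(P1, v1) -> 191. No state change.
Op 10: write(P1, v0, 136). refcount(pp0)=1 -> write in place. 6 ppages; refcounts: pp0:1 pp1:1 pp2:1 pp3:1 pp4:1 pp5:1

yes yes yes no no no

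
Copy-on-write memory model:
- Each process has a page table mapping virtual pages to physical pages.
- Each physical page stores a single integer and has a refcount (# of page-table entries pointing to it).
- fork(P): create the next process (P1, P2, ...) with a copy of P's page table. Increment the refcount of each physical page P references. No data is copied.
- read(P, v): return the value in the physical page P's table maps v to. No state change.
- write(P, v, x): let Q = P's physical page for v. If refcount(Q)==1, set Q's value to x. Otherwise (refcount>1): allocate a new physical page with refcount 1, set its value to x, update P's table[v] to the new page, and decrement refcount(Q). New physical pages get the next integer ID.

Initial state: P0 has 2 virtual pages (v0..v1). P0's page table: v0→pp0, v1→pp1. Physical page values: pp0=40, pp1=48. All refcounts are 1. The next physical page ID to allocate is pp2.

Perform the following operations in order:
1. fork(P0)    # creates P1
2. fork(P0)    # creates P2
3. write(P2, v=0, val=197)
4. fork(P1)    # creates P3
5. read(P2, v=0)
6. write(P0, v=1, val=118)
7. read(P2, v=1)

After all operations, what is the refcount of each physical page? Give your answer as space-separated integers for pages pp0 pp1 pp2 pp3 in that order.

Op 1: fork(P0) -> P1. 2 ppages; refcounts: pp0:2 pp1:2
Op 2: fork(P0) -> P2. 2 ppages; refcounts: pp0:3 pp1:3
Op 3: write(P2, v0, 197). refcount(pp0)=3>1 -> COPY to pp2. 3 ppages; refcounts: pp0:2 pp1:3 pp2:1
Op 4: fork(P1) -> P3. 3 ppages; refcounts: pp0:3 pp1:4 pp2:1
Op 5: read(P2, v0) -> 197. No state change.
Op 6: write(P0, v1, 118). refcount(pp1)=4>1 -> COPY to pp3. 4 ppages; refcounts: pp0:3 pp1:3 pp2:1 pp3:1
Op 7: read(P2, v1) -> 48. No state change.

Answer: 3 3 1 1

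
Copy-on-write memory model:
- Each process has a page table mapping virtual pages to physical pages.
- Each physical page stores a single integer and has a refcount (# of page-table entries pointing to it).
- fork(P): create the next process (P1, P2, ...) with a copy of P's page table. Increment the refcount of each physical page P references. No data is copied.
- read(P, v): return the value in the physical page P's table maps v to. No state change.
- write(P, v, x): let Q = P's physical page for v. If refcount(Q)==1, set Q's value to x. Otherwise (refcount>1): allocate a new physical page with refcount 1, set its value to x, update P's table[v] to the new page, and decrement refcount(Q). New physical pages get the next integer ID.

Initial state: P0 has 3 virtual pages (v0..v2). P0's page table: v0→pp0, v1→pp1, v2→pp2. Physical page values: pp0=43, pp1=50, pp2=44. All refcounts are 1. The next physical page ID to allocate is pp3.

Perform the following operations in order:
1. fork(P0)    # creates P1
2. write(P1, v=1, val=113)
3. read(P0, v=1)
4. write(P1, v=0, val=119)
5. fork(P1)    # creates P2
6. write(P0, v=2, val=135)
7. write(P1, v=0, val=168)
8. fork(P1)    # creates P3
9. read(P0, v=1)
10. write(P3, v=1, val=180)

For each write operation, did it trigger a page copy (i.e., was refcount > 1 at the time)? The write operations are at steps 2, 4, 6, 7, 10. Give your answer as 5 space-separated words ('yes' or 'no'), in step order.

Op 1: fork(P0) -> P1. 3 ppages; refcounts: pp0:2 pp1:2 pp2:2
Op 2: write(P1, v1, 113). refcount(pp1)=2>1 -> COPY to pp3. 4 ppages; refcounts: pp0:2 pp1:1 pp2:2 pp3:1
Op 3: read(P0, v1) -> 50. No state change.
Op 4: write(P1, v0, 119). refcount(pp0)=2>1 -> COPY to pp4. 5 ppages; refcounts: pp0:1 pp1:1 pp2:2 pp3:1 pp4:1
Op 5: fork(P1) -> P2. 5 ppages; refcounts: pp0:1 pp1:1 pp2:3 pp3:2 pp4:2
Op 6: write(P0, v2, 135). refcount(pp2)=3>1 -> COPY to pp5. 6 ppages; refcounts: pp0:1 pp1:1 pp2:2 pp3:2 pp4:2 pp5:1
Op 7: write(P1, v0, 168). refcount(pp4)=2>1 -> COPY to pp6. 7 ppages; refcounts: pp0:1 pp1:1 pp2:2 pp3:2 pp4:1 pp5:1 pp6:1
Op 8: fork(P1) -> P3. 7 ppages; refcounts: pp0:1 pp1:1 pp2:3 pp3:3 pp4:1 pp5:1 pp6:2
Op 9: read(P0, v1) -> 50. No state change.
Op 10: write(P3, v1, 180). refcount(pp3)=3>1 -> COPY to pp7. 8 ppages; refcounts: pp0:1 pp1:1 pp2:3 pp3:2 pp4:1 pp5:1 pp6:2 pp7:1

yes yes yes yes yes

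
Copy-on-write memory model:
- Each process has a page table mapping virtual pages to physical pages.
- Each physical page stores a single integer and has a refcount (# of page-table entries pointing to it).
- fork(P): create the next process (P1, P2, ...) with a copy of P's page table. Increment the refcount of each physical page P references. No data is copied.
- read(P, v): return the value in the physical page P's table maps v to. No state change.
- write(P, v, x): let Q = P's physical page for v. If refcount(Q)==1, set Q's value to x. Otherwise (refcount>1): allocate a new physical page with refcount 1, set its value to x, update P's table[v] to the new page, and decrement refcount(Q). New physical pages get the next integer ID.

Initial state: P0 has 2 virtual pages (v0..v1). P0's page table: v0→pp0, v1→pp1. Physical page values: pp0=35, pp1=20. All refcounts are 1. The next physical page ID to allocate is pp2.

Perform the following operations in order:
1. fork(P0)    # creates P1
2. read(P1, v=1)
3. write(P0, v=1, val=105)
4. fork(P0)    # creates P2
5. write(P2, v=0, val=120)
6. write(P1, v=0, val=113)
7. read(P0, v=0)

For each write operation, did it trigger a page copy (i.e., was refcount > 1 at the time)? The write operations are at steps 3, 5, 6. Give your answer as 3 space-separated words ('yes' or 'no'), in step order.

Op 1: fork(P0) -> P1. 2 ppages; refcounts: pp0:2 pp1:2
Op 2: read(P1, v1) -> 20. No state change.
Op 3: write(P0, v1, 105). refcount(pp1)=2>1 -> COPY to pp2. 3 ppages; refcounts: pp0:2 pp1:1 pp2:1
Op 4: fork(P0) -> P2. 3 ppages; refcounts: pp0:3 pp1:1 pp2:2
Op 5: write(P2, v0, 120). refcount(pp0)=3>1 -> COPY to pp3. 4 ppages; refcounts: pp0:2 pp1:1 pp2:2 pp3:1
Op 6: write(P1, v0, 113). refcount(pp0)=2>1 -> COPY to pp4. 5 ppages; refcounts: pp0:1 pp1:1 pp2:2 pp3:1 pp4:1
Op 7: read(P0, v0) -> 35. No state change.

yes yes yes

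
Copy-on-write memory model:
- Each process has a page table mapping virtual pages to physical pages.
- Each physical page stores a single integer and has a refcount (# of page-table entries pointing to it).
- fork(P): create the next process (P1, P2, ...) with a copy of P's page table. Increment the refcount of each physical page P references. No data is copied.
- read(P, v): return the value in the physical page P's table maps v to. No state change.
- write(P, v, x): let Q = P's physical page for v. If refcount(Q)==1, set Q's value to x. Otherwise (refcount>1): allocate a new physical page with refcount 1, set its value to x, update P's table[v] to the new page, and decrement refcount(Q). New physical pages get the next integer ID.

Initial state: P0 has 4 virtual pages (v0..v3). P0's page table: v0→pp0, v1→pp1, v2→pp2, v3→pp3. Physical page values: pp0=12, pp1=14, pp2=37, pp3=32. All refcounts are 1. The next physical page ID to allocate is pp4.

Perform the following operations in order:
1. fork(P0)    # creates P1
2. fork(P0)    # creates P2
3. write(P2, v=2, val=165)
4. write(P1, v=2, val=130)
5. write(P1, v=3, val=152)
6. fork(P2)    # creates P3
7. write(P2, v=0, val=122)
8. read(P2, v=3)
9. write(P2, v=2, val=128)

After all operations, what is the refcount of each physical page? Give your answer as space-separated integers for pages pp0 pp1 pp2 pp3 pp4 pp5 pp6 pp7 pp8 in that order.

Op 1: fork(P0) -> P1. 4 ppages; refcounts: pp0:2 pp1:2 pp2:2 pp3:2
Op 2: fork(P0) -> P2. 4 ppages; refcounts: pp0:3 pp1:3 pp2:3 pp3:3
Op 3: write(P2, v2, 165). refcount(pp2)=3>1 -> COPY to pp4. 5 ppages; refcounts: pp0:3 pp1:3 pp2:2 pp3:3 pp4:1
Op 4: write(P1, v2, 130). refcount(pp2)=2>1 -> COPY to pp5. 6 ppages; refcounts: pp0:3 pp1:3 pp2:1 pp3:3 pp4:1 pp5:1
Op 5: write(P1, v3, 152). refcount(pp3)=3>1 -> COPY to pp6. 7 ppages; refcounts: pp0:3 pp1:3 pp2:1 pp3:2 pp4:1 pp5:1 pp6:1
Op 6: fork(P2) -> P3. 7 ppages; refcounts: pp0:4 pp1:4 pp2:1 pp3:3 pp4:2 pp5:1 pp6:1
Op 7: write(P2, v0, 122). refcount(pp0)=4>1 -> COPY to pp7. 8 ppages; refcounts: pp0:3 pp1:4 pp2:1 pp3:3 pp4:2 pp5:1 pp6:1 pp7:1
Op 8: read(P2, v3) -> 32. No state change.
Op 9: write(P2, v2, 128). refcount(pp4)=2>1 -> COPY to pp8. 9 ppages; refcounts: pp0:3 pp1:4 pp2:1 pp3:3 pp4:1 pp5:1 pp6:1 pp7:1 pp8:1

Answer: 3 4 1 3 1 1 1 1 1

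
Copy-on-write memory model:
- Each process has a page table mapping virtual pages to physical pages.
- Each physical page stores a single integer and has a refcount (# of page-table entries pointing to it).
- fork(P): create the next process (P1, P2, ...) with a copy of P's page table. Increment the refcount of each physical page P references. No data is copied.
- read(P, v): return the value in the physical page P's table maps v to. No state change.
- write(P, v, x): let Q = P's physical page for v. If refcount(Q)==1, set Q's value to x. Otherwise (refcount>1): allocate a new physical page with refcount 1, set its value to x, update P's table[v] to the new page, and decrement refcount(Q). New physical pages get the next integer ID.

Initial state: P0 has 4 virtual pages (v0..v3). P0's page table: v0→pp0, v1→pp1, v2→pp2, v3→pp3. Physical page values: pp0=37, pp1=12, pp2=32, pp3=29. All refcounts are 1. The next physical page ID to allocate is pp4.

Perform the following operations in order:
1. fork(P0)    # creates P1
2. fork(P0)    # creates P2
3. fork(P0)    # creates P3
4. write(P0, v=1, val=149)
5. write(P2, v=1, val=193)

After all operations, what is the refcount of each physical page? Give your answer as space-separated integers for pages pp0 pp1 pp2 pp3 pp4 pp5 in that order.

Op 1: fork(P0) -> P1. 4 ppages; refcounts: pp0:2 pp1:2 pp2:2 pp3:2
Op 2: fork(P0) -> P2. 4 ppages; refcounts: pp0:3 pp1:3 pp2:3 pp3:3
Op 3: fork(P0) -> P3. 4 ppages; refcounts: pp0:4 pp1:4 pp2:4 pp3:4
Op 4: write(P0, v1, 149). refcount(pp1)=4>1 -> COPY to pp4. 5 ppages; refcounts: pp0:4 pp1:3 pp2:4 pp3:4 pp4:1
Op 5: write(P2, v1, 193). refcount(pp1)=3>1 -> COPY to pp5. 6 ppages; refcounts: pp0:4 pp1:2 pp2:4 pp3:4 pp4:1 pp5:1

Answer: 4 2 4 4 1 1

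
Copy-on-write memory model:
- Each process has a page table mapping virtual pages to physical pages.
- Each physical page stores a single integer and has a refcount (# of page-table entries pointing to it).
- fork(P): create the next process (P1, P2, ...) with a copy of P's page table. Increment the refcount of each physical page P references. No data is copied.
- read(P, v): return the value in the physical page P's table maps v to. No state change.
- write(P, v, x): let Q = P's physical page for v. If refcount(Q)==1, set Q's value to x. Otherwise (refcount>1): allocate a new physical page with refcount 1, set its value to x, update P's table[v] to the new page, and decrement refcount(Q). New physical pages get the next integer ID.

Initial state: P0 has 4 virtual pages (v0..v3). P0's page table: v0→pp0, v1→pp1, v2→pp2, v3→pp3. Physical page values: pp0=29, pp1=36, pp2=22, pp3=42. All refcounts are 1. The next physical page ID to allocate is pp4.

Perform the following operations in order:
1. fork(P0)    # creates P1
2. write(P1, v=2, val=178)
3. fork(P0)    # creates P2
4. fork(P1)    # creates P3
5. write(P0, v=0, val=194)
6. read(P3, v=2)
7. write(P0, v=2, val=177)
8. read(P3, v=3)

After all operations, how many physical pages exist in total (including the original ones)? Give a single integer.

Op 1: fork(P0) -> P1. 4 ppages; refcounts: pp0:2 pp1:2 pp2:2 pp3:2
Op 2: write(P1, v2, 178). refcount(pp2)=2>1 -> COPY to pp4. 5 ppages; refcounts: pp0:2 pp1:2 pp2:1 pp3:2 pp4:1
Op 3: fork(P0) -> P2. 5 ppages; refcounts: pp0:3 pp1:3 pp2:2 pp3:3 pp4:1
Op 4: fork(P1) -> P3. 5 ppages; refcounts: pp0:4 pp1:4 pp2:2 pp3:4 pp4:2
Op 5: write(P0, v0, 194). refcount(pp0)=4>1 -> COPY to pp5. 6 ppages; refcounts: pp0:3 pp1:4 pp2:2 pp3:4 pp4:2 pp5:1
Op 6: read(P3, v2) -> 178. No state change.
Op 7: write(P0, v2, 177). refcount(pp2)=2>1 -> COPY to pp6. 7 ppages; refcounts: pp0:3 pp1:4 pp2:1 pp3:4 pp4:2 pp5:1 pp6:1
Op 8: read(P3, v3) -> 42. No state change.

Answer: 7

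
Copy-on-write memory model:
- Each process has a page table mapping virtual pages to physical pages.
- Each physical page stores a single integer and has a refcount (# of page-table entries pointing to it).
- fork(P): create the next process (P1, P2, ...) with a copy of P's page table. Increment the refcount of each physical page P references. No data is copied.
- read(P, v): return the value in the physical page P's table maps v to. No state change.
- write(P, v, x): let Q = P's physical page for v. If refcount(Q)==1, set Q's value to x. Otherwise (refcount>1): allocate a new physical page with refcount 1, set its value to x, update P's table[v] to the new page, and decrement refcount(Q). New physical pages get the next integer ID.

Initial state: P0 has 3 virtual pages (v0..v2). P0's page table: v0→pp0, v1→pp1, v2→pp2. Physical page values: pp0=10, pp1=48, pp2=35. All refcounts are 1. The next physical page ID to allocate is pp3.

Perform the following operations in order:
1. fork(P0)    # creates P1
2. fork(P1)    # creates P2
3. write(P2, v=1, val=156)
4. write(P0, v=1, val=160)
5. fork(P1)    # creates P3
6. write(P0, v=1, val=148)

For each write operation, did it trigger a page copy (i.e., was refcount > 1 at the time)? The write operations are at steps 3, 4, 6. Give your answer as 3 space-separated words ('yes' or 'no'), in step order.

Op 1: fork(P0) -> P1. 3 ppages; refcounts: pp0:2 pp1:2 pp2:2
Op 2: fork(P1) -> P2. 3 ppages; refcounts: pp0:3 pp1:3 pp2:3
Op 3: write(P2, v1, 156). refcount(pp1)=3>1 -> COPY to pp3. 4 ppages; refcounts: pp0:3 pp1:2 pp2:3 pp3:1
Op 4: write(P0, v1, 160). refcount(pp1)=2>1 -> COPY to pp4. 5 ppages; refcounts: pp0:3 pp1:1 pp2:3 pp3:1 pp4:1
Op 5: fork(P1) -> P3. 5 ppages; refcounts: pp0:4 pp1:2 pp2:4 pp3:1 pp4:1
Op 6: write(P0, v1, 148). refcount(pp4)=1 -> write in place. 5 ppages; refcounts: pp0:4 pp1:2 pp2:4 pp3:1 pp4:1

yes yes no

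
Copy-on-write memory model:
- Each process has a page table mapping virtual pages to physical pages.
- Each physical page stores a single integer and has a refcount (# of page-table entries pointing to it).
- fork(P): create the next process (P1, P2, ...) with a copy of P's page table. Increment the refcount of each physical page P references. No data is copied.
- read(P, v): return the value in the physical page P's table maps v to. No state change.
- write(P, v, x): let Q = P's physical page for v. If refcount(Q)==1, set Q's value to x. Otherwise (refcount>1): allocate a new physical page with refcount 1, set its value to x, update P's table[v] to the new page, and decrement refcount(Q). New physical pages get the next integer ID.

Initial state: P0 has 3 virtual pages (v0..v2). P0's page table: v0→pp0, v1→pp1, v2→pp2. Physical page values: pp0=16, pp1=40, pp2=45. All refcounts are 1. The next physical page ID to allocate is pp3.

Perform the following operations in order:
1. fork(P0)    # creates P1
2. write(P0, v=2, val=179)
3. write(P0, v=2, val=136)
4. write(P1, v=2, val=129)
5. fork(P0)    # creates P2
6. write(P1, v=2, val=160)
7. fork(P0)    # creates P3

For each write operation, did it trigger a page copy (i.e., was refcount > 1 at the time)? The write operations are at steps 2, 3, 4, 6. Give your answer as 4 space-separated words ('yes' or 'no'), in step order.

Op 1: fork(P0) -> P1. 3 ppages; refcounts: pp0:2 pp1:2 pp2:2
Op 2: write(P0, v2, 179). refcount(pp2)=2>1 -> COPY to pp3. 4 ppages; refcounts: pp0:2 pp1:2 pp2:1 pp3:1
Op 3: write(P0, v2, 136). refcount(pp3)=1 -> write in place. 4 ppages; refcounts: pp0:2 pp1:2 pp2:1 pp3:1
Op 4: write(P1, v2, 129). refcount(pp2)=1 -> write in place. 4 ppages; refcounts: pp0:2 pp1:2 pp2:1 pp3:1
Op 5: fork(P0) -> P2. 4 ppages; refcounts: pp0:3 pp1:3 pp2:1 pp3:2
Op 6: write(P1, v2, 160). refcount(pp2)=1 -> write in place. 4 ppages; refcounts: pp0:3 pp1:3 pp2:1 pp3:2
Op 7: fork(P0) -> P3. 4 ppages; refcounts: pp0:4 pp1:4 pp2:1 pp3:3

yes no no no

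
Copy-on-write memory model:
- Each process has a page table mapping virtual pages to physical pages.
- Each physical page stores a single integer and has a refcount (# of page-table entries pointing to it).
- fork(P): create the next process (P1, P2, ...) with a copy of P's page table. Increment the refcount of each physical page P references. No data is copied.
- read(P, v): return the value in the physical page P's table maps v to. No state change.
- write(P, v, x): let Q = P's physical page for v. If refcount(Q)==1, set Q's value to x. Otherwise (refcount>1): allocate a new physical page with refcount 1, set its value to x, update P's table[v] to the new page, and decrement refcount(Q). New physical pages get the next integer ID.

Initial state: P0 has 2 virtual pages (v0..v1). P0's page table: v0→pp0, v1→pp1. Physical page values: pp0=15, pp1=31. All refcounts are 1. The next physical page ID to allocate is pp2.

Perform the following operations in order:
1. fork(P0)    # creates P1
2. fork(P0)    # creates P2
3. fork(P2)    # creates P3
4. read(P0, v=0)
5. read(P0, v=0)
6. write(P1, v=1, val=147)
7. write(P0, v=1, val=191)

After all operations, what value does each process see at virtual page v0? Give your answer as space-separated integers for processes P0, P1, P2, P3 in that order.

Op 1: fork(P0) -> P1. 2 ppages; refcounts: pp0:2 pp1:2
Op 2: fork(P0) -> P2. 2 ppages; refcounts: pp0:3 pp1:3
Op 3: fork(P2) -> P3. 2 ppages; refcounts: pp0:4 pp1:4
Op 4: read(P0, v0) -> 15. No state change.
Op 5: read(P0, v0) -> 15. No state change.
Op 6: write(P1, v1, 147). refcount(pp1)=4>1 -> COPY to pp2. 3 ppages; refcounts: pp0:4 pp1:3 pp2:1
Op 7: write(P0, v1, 191). refcount(pp1)=3>1 -> COPY to pp3. 4 ppages; refcounts: pp0:4 pp1:2 pp2:1 pp3:1
P0: v0 -> pp0 = 15
P1: v0 -> pp0 = 15
P2: v0 -> pp0 = 15
P3: v0 -> pp0 = 15

Answer: 15 15 15 15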